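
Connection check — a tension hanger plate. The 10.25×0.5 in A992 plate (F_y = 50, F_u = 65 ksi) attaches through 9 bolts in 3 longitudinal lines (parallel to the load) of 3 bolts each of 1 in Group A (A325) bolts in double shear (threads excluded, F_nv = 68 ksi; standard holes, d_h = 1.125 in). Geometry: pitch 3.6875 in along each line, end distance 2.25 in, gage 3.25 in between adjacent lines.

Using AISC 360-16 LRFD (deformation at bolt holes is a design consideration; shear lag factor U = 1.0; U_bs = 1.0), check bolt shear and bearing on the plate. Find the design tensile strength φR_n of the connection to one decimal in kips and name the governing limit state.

499.1 kips (bearing governs)

Bolt shear: A_b = π(1)²/4 = 0.7854 in². φR_n = 0.75 × 68 × 0.7854 × 9 × 2 = 721.0 kips.
Bearing (0.5 in plate, F_u = 65 ksi): end bolts L_c = 2.25 − 1.125/2 = 1.6875, R_n = min(1.2×1.6875×0.5×65, 2.4×1×0.5×65) = 65.813 kips/bolt; interior L_c = 3.6875 − 1.125 = 2.5625, R_n = 78 kips/bolt. φR_n = 0.75 × (3×65.813 + 6×78) = 499.1 kips.
Governing: min(721.0, 499.1) = 499.1 kips → bearing.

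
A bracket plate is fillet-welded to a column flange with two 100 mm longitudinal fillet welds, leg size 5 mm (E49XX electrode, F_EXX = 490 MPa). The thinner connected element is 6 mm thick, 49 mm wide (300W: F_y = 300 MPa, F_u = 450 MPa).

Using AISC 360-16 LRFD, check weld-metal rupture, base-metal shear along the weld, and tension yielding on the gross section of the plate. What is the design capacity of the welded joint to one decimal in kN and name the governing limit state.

Weld metal: throat = 0.707×5 = 3.535 mm, L = 2×100 = 200 mm. φR_n = 0.75 × 0.6 × 490 × 3.535 × 200 = 155.9 kN.
Base metal shear (6 mm plate): yield φR_n = 1.0×0.6×300×6×200 = 216.0 kN; rupture φR_n = 0.75×0.6×450×6×200 = 243.0 kN; take 216.0 kN (yield).
Tension yield (gross): A_g = 49×6 = 294 mm². φR_n = 0.90 × 300 × 294 = 79.4 kN.
Governing: min(155.9, 216.0, 79.4) = 79.4 kN → gross-section yield.

79.4 kN (gross-section yield governs)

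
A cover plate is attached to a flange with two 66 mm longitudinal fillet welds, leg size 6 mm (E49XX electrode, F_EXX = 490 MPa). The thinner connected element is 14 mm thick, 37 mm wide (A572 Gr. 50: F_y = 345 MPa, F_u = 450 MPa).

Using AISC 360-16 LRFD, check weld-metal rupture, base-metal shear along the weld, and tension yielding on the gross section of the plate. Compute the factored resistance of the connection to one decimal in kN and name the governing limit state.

Weld metal: throat = 0.707×6 = 4.242 mm, L = 2×66 = 132 mm. φR_n = 0.75 × 0.6 × 490 × 4.242 × 132 = 123.5 kN.
Base metal shear (14 mm plate): yield φR_n = 1.0×0.6×345×14×132 = 382.5 kN; rupture φR_n = 0.75×0.6×450×14×132 = 374.2 kN; take 374.2 kN (rupture).
Tension yield (gross): A_g = 37×14 = 518 mm². φR_n = 0.90 × 345 × 518 = 160.8 kN.
Governing: min(123.5, 374.2, 160.8) = 123.5 kN → weld metal.

123.5 kN (weld metal governs)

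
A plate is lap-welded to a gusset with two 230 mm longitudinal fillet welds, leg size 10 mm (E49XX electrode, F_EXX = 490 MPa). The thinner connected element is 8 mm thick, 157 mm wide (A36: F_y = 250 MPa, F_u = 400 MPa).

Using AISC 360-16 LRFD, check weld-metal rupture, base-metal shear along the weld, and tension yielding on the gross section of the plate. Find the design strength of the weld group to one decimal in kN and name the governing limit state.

Weld metal: throat = 0.707×10 = 7.07 mm, L = 2×230 = 460 mm. φR_n = 0.75 × 0.6 × 490 × 7.07 × 460 = 717.1 kN.
Base metal shear (8 mm plate): yield φR_n = 1.0×0.6×250×8×460 = 552.0 kN; rupture φR_n = 0.75×0.6×400×8×460 = 662.4 kN; take 552.0 kN (yield).
Tension yield (gross): A_g = 157×8 = 1256 mm². φR_n = 0.90 × 250 × 1256 = 282.6 kN.
Governing: min(717.1, 552.0, 282.6) = 282.6 kN → gross-section yield.

282.6 kN (gross-section yield governs)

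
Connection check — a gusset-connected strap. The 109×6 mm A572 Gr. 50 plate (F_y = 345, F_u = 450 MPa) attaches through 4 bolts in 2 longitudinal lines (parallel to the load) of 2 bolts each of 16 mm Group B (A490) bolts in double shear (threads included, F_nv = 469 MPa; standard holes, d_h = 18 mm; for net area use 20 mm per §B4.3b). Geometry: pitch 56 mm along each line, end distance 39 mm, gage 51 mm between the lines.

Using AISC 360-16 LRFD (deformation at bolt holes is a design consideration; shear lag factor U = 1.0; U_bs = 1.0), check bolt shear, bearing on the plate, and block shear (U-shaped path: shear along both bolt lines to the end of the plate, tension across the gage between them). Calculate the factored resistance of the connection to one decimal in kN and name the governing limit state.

Bolt shear: A_b = π(16)²/4 = 201.06 mm². φR_n = 0.75 × 469 × 201.06 × 4 × 2 = 565.8 kN.
Bearing (6 mm plate, F_u = 450 MPa): end bolts L_c = 39 − 18/2 = 30, R_n = min(1.2×30×6×450, 2.4×16×6×450) = 97.2 kN/bolt; interior L_c = 56 − 18 = 38, R_n = 103.68 kN/bolt. φR_n = 0.75 × (2×97.2 + 2×103.68) = 301.3 kN.
Block shear: shear path 2×[39+1×56] = 2×95 mm, A_gv = 1140, A_nv = 2×(95 − 1.5×20)×6 = 780 mm²; tension across gage: (51 − 1×20)×6 = 186 mm². R_n = min(0.6×450×780, 0.6×345×1140) + 1.0×450×186 = min(210.6, 235.98) + 83.7 = 294.3 kN. φR_n = 0.75 × 294.3 = 220.7 kN.
Governing: min(565.8, 301.3, 220.7) = 220.7 kN → block shear.

220.7 kN (block shear governs)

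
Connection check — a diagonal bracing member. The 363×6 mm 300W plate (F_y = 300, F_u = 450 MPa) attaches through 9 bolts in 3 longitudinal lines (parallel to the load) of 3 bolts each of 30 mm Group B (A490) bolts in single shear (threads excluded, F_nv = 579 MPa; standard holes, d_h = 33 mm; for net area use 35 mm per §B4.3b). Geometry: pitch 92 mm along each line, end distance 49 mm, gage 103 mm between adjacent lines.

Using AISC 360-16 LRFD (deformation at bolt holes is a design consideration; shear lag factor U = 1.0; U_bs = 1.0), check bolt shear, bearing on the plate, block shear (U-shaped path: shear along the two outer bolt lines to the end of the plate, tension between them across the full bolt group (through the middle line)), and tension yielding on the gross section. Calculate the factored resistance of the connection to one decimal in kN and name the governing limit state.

Bolt shear: A_b = π(30)²/4 = 706.86 mm². φR_n = 0.75 × 579 × 706.86 × 9 × 1 = 2762.6 kN.
Bearing (6 mm plate, F_u = 450 MPa): end bolts L_c = 49 − 33/2 = 32.5, R_n = min(1.2×32.5×6×450, 2.4×30×6×450) = 105.3 kN/bolt; interior L_c = 92 − 33 = 59, R_n = 191.16 kN/bolt. φR_n = 0.75 × (3×105.3 + 6×191.16) = 1097.1 kN.
Block shear: shear path 2×[49+2×92] = 2×233 mm, A_gv = 2796, A_nv = 2×(233 − 2.5×35)×6 = 1746 mm²; tension across gage: (206 − 2×35)×6 = 816 mm². R_n = min(0.6×450×1746, 0.6×300×2796) + 1.0×450×816 = min(471.42, 503.28) + 367.2 = 838.62 kN. φR_n = 0.75 × 838.62 = 629.0 kN.
Tension yield (gross): A_g = 363×6 = 2178 mm². φR_n = 0.90 × 300 × 2178 = 588.1 kN.
Governing: min(2762.6, 1097.1, 629.0, 588.1) = 588.1 kN → gross-section yield.

588.1 kN (gross-section yield governs)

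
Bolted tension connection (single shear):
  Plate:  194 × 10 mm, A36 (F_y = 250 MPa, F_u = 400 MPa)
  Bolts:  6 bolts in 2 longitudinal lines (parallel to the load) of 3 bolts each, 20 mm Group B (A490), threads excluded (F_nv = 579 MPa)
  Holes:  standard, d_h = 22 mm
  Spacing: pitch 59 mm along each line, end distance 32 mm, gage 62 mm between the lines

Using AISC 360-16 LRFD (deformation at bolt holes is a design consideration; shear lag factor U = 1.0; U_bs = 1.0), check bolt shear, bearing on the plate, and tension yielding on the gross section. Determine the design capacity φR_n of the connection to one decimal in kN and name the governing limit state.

436.5 kN (gross-section yield governs)

Bolt shear: A_b = π(20)²/4 = 314.16 mm². φR_n = 0.75 × 579 × 314.16 × 6 × 1 = 818.5 kN.
Bearing (10 mm plate, F_u = 400 MPa): end bolts L_c = 32 − 22/2 = 21, R_n = min(1.2×21×10×400, 2.4×20×10×400) = 100.8 kN/bolt; interior L_c = 59 − 22 = 37, R_n = 177.6 kN/bolt. φR_n = 0.75 × (2×100.8 + 4×177.6) = 684.0 kN.
Tension yield (gross): A_g = 194×10 = 1940 mm². φR_n = 0.90 × 250 × 1940 = 436.5 kN.
Governing: min(818.5, 684.0, 436.5) = 436.5 kN → gross-section yield.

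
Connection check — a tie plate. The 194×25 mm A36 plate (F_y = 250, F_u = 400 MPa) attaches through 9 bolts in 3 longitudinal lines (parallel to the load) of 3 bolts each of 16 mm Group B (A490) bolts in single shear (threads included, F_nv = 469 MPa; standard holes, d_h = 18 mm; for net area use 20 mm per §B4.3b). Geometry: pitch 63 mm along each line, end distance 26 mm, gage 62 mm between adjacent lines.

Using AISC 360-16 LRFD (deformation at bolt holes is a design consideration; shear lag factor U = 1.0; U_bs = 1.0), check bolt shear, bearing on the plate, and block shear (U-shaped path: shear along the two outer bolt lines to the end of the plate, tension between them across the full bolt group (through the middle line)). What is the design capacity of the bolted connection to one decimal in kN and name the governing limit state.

636.5 kN (bolt shear governs)

Bolt shear: A_b = π(16)²/4 = 201.06 mm². φR_n = 0.75 × 469 × 201.06 × 9 × 1 = 636.5 kN.
Bearing (25 mm plate, F_u = 400 MPa): end bolts L_c = 26 − 18/2 = 17, R_n = min(1.2×17×25×400, 2.4×16×25×400) = 204 kN/bolt; interior L_c = 63 − 18 = 45, R_n = 384 kN/bolt. φR_n = 0.75 × (3×204 + 6×384) = 2187.0 kN.
Block shear: shear path 2×[26+2×63] = 2×152 mm, A_gv = 7600, A_nv = 2×(152 − 2.5×20)×25 = 5100 mm²; tension across gage: (124 − 2×20)×25 = 2100 mm². R_n = min(0.6×400×5100, 0.6×250×7600) + 1.0×400×2100 = min(1224, 1140) + 840 = 1980 kN. φR_n = 0.75 × 1980 = 1485.0 kN.
Governing: min(636.5, 2187.0, 1485.0) = 636.5 kN → bolt shear.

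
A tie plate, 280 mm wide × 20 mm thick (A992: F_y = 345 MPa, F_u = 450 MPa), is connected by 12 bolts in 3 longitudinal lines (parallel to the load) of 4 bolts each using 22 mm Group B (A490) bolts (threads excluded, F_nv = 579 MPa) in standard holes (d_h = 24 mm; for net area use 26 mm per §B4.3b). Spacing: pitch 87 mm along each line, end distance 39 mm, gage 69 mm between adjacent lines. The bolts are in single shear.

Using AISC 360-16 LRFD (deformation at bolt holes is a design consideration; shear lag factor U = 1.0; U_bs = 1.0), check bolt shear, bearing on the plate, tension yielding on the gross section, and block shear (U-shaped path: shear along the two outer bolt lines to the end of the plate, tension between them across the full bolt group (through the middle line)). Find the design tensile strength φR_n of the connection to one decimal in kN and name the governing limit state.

1738.8 kN (gross-section yield governs)

Bolt shear: A_b = π(22)²/4 = 380.13 mm². φR_n = 0.75 × 579 × 380.13 × 12 × 1 = 1980.9 kN.
Bearing (20 mm plate, F_u = 450 MPa): end bolts L_c = 39 − 24/2 = 27, R_n = min(1.2×27×20×450, 2.4×22×20×450) = 291.6 kN/bolt; interior L_c = 87 − 24 = 63, R_n = 475.2 kN/bolt. φR_n = 0.75 × (3×291.6 + 9×475.2) = 3863.7 kN.
Tension yield (gross): A_g = 280×20 = 5600 mm². φR_n = 0.90 × 345 × 5600 = 1738.8 kN.
Block shear: shear path 2×[39+3×87] = 2×300 mm, A_gv = 12000, A_nv = 2×(300 − 3.5×26)×20 = 8360 mm²; tension across gage: (138 − 2×26)×20 = 1720 mm². R_n = min(0.6×450×8360, 0.6×345×12000) + 1.0×450×1720 = min(2257.2, 2484) + 774 = 3031.2 kN. φR_n = 0.75 × 3031.2 = 2273.4 kN.
Governing: min(1980.9, 3863.7, 1738.8, 2273.4) = 1738.8 kN → gross-section yield.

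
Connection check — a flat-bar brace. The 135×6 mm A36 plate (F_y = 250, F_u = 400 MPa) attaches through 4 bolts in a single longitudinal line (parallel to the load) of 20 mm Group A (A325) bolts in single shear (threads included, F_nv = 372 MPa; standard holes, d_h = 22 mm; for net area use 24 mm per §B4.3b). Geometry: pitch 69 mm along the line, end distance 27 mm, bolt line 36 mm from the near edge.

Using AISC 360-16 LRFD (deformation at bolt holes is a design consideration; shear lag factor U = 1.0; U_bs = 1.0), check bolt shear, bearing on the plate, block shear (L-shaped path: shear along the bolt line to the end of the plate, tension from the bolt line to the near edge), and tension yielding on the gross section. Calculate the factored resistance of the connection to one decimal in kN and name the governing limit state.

182.3 kN (gross-section yield governs)

Bolt shear: A_b = π(20)²/4 = 314.16 mm². φR_n = 0.75 × 372 × 314.16 × 4 × 1 = 350.6 kN.
Bearing (6 mm plate, F_u = 400 MPa): end bolts L_c = 27 − 22/2 = 16, R_n = min(1.2×16×6×400, 2.4×20×6×400) = 46.08 kN/bolt; interior L_c = 69 − 22 = 47, R_n = 115.2 kN/bolt. φR_n = 0.75 × (1×46.08 + 3×115.2) = 293.8 kN.
Block shear: shear path 1×[27+3×69] = 1×234 mm, A_gv = 1404, A_nv = 1×(234 − 3.5×24)×6 = 900 mm²; tension to near edge: (36 − 0.5×24)×6 = 144 mm². R_n = min(0.6×400×900, 0.6×250×1404) + 1.0×400×144 = min(216, 210.6) + 57.6 = 268.2 kN. φR_n = 0.75 × 268.2 = 201.2 kN.
Tension yield (gross): A_g = 135×6 = 810 mm². φR_n = 0.90 × 250 × 810 = 182.3 kN.
Governing: min(350.6, 293.8, 201.2, 182.3) = 182.3 kN → gross-section yield.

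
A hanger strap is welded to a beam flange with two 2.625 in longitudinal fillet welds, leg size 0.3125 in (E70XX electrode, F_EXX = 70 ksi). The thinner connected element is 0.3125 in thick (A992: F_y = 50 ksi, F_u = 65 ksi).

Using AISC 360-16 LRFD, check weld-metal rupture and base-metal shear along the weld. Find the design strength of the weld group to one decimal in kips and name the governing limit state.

36.5 kips (weld metal governs)

Weld metal: throat = 0.707×0.3125 = 0.22094 in, L = 2×2.625 = 5.25 in. φR_n = 0.75 × 0.6 × 70 × 0.22094 × 5.25 = 36.5 kips.
Base metal shear (0.3125 in plate): yield φR_n = 1.0×0.6×50×0.3125×5.25 = 49.2 kips; rupture φR_n = 0.75×0.6×65×0.3125×5.25 = 48.0 kips; take 48.0 kips (rupture).
Governing: min(36.5, 48.0) = 36.5 kips → weld metal.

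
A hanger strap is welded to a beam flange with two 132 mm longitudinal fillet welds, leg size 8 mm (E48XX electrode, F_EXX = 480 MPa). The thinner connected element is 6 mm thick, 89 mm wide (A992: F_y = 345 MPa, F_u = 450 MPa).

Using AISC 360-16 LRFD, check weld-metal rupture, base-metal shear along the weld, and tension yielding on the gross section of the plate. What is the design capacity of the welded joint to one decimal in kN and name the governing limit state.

Weld metal: throat = 0.707×8 = 5.656 mm, L = 2×132 = 264 mm. φR_n = 0.75 × 0.6 × 480 × 5.656 × 264 = 322.5 kN.
Base metal shear (6 mm plate): yield φR_n = 1.0×0.6×345×6×264 = 327.9 kN; rupture φR_n = 0.75×0.6×450×6×264 = 320.8 kN; take 320.8 kN (rupture).
Tension yield (gross): A_g = 89×6 = 534 mm². φR_n = 0.90 × 345 × 534 = 165.8 kN.
Governing: min(322.5, 320.8, 165.8) = 165.8 kN → gross-section yield.

165.8 kN (gross-section yield governs)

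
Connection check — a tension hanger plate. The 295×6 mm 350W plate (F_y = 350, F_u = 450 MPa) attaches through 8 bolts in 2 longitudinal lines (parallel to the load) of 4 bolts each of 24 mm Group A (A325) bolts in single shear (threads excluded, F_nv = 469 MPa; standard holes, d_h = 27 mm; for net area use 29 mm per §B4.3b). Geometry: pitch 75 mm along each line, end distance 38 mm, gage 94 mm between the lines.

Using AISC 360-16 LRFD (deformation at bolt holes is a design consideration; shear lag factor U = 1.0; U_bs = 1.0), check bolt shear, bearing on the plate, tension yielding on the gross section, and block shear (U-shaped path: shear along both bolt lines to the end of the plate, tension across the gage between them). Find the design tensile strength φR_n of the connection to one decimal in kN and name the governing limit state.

Bolt shear: A_b = π(24)²/4 = 452.39 mm². φR_n = 0.75 × 469 × 452.39 × 8 × 1 = 1273.0 kN.
Bearing (6 mm plate, F_u = 450 MPa): end bolts L_c = 38 − 27/2 = 24.5, R_n = min(1.2×24.5×6×450, 2.4×24×6×450) = 79.38 kN/bolt; interior L_c = 75 − 27 = 48, R_n = 155.52 kN/bolt. φR_n = 0.75 × (2×79.38 + 6×155.52) = 818.9 kN.
Tension yield (gross): A_g = 295×6 = 1770 mm². φR_n = 0.90 × 350 × 1770 = 557.6 kN.
Block shear: shear path 2×[38+3×75] = 2×263 mm, A_gv = 3156, A_nv = 2×(263 − 3.5×29)×6 = 1938 mm²; tension across gage: (94 − 1×29)×6 = 390 mm². R_n = min(0.6×450×1938, 0.6×350×3156) + 1.0×450×390 = min(523.26, 662.76) + 175.5 = 698.76 kN. φR_n = 0.75 × 698.76 = 524.1 kN.
Governing: min(1273.0, 818.9, 557.6, 524.1) = 524.1 kN → block shear.

524.1 kN (block shear governs)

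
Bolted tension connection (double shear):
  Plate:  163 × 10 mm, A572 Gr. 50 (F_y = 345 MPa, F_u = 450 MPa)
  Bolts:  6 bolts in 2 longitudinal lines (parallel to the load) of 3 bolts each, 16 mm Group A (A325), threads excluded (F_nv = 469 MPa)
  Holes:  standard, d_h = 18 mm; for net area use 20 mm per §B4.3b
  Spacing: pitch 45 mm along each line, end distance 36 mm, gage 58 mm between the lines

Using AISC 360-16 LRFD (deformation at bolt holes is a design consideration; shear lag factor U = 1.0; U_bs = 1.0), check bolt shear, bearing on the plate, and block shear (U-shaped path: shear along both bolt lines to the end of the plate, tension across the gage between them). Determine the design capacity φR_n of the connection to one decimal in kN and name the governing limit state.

Bolt shear: A_b = π(16)²/4 = 201.06 mm². φR_n = 0.75 × 469 × 201.06 × 6 × 2 = 848.7 kN.
Bearing (10 mm plate, F_u = 450 MPa): end bolts L_c = 36 − 18/2 = 27, R_n = min(1.2×27×10×450, 2.4×16×10×450) = 145.8 kN/bolt; interior L_c = 45 − 18 = 27, R_n = 145.8 kN/bolt. φR_n = 0.75 × (2×145.8 + 4×145.8) = 656.1 kN.
Block shear: shear path 2×[36+2×45] = 2×126 mm, A_gv = 2520, A_nv = 2×(126 − 2.5×20)×10 = 1520 mm²; tension across gage: (58 − 1×20)×10 = 380 mm². R_n = min(0.6×450×1520, 0.6×345×2520) + 1.0×450×380 = min(410.4, 521.64) + 171 = 581.4 kN. φR_n = 0.75 × 581.4 = 436.1 kN.
Governing: min(848.7, 656.1, 436.1) = 436.1 kN → block shear.

436.1 kN (block shear governs)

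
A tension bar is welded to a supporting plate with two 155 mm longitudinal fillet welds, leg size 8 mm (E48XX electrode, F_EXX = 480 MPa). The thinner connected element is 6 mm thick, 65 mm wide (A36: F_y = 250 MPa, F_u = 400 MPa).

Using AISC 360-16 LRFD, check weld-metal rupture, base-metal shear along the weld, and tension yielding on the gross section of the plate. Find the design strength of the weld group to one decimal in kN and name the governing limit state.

Weld metal: throat = 0.707×8 = 5.656 mm, L = 2×155 = 310 mm. φR_n = 0.75 × 0.6 × 480 × 5.656 × 310 = 378.7 kN.
Base metal shear (6 mm plate): yield φR_n = 1.0×0.6×250×6×310 = 279.0 kN; rupture φR_n = 0.75×0.6×400×6×310 = 334.8 kN; take 279.0 kN (yield).
Tension yield (gross): A_g = 65×6 = 390 mm². φR_n = 0.90 × 250 × 390 = 87.8 kN.
Governing: min(378.7, 279.0, 87.8) = 87.8 kN → gross-section yield.

87.8 kN (gross-section yield governs)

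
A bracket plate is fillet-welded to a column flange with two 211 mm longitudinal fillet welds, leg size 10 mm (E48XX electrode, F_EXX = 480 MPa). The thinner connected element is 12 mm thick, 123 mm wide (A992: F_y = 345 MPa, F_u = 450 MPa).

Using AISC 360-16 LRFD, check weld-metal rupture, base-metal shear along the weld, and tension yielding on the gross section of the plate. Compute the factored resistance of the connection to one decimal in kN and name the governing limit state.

458.3 kN (gross-section yield governs)

Weld metal: throat = 0.707×10 = 7.07 mm, L = 2×211 = 422 mm. φR_n = 0.75 × 0.6 × 480 × 7.07 × 422 = 644.4 kN.
Base metal shear (12 mm plate): yield φR_n = 1.0×0.6×345×12×422 = 1048.2 kN; rupture φR_n = 0.75×0.6×450×12×422 = 1025.5 kN; take 1025.5 kN (rupture).
Tension yield (gross): A_g = 123×12 = 1476 mm². φR_n = 0.90 × 345 × 1476 = 458.3 kN.
Governing: min(644.4, 1025.5, 458.3) = 458.3 kN → gross-section yield.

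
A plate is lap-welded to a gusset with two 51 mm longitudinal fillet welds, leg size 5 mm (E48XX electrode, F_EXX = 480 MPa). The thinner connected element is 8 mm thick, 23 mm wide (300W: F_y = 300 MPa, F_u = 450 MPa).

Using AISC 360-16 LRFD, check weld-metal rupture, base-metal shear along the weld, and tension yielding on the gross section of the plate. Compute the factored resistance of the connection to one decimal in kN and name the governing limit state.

49.7 kN (gross-section yield governs)

Weld metal: throat = 0.707×5 = 3.535 mm, L = 2×51 = 102 mm. φR_n = 0.75 × 0.6 × 480 × 3.535 × 102 = 77.9 kN.
Base metal shear (8 mm plate): yield φR_n = 1.0×0.6×300×8×102 = 146.9 kN; rupture φR_n = 0.75×0.6×450×8×102 = 165.2 kN; take 146.9 kN (yield).
Tension yield (gross): A_g = 23×8 = 184 mm². φR_n = 0.90 × 300 × 184 = 49.7 kN.
Governing: min(77.9, 146.9, 49.7) = 49.7 kN → gross-section yield.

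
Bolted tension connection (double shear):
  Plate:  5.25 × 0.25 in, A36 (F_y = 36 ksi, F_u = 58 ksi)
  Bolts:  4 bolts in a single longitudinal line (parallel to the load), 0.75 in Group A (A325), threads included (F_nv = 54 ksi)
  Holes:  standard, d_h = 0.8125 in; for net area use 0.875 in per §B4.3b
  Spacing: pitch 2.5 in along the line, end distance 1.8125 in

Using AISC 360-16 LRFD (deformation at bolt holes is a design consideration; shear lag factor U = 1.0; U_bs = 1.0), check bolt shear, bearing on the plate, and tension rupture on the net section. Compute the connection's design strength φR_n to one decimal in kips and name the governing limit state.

Bolt shear: A_b = π(0.75)²/4 = 0.44179 in². φR_n = 0.75 × 54 × 0.44179 × 4 × 2 = 143.1 kips.
Bearing (0.25 in plate, F_u = 58 ksi): end bolts L_c = 1.8125 − 0.8125/2 = 1.40625, R_n = min(1.2×1.40625×0.25×58, 2.4×0.75×0.25×58) = 24.469 kips/bolt; interior L_c = 2.5 − 0.8125 = 1.6875, R_n = 26.1 kips/bolt. φR_n = 0.75 × (1×24.469 + 3×26.1) = 77.1 kips.
Tension rupture (net): A_n = (5.25 − 1×0.875)×0.25 = 1.0938 in² (U = 1.0, A_e = A_n). φR_n = 0.75 × 58 × 1.0938 = 47.6 kips.
Governing: min(143.1, 77.1, 47.6) = 47.6 kips → net-section rupture.

47.6 kips (net-section rupture governs)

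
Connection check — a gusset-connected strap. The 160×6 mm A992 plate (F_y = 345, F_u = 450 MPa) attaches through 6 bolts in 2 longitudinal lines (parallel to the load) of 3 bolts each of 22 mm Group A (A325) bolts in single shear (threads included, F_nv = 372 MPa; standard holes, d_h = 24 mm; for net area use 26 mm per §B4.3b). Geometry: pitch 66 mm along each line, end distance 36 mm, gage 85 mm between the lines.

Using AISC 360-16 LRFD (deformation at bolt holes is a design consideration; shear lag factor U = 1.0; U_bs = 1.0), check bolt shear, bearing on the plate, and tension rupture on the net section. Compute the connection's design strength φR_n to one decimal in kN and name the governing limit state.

Bolt shear: A_b = π(22)²/4 = 380.13 mm². φR_n = 0.75 × 372 × 380.13 × 6 × 1 = 636.3 kN.
Bearing (6 mm plate, F_u = 450 MPa): end bolts L_c = 36 − 24/2 = 24, R_n = min(1.2×24×6×450, 2.4×22×6×450) = 77.76 kN/bolt; interior L_c = 66 − 24 = 42, R_n = 136.08 kN/bolt. φR_n = 0.75 × (2×77.76 + 4×136.08) = 524.9 kN.
Tension rupture (net): A_n = (160 − 2×26)×6 = 648 mm² (U = 1.0, A_e = A_n). φR_n = 0.75 × 450 × 648 = 218.7 kN.
Governing: min(636.3, 524.9, 218.7) = 218.7 kN → net-section rupture.

218.7 kN (net-section rupture governs)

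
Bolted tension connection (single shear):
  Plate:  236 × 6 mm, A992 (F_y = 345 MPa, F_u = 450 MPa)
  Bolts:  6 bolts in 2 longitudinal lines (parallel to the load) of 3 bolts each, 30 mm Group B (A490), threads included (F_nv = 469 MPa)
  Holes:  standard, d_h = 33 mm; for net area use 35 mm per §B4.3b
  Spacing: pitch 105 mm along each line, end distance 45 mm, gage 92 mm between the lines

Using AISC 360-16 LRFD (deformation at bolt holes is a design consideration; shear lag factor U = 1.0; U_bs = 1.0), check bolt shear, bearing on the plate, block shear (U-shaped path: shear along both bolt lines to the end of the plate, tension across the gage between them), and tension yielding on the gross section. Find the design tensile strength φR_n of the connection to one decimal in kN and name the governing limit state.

Bolt shear: A_b = π(30)²/4 = 706.86 mm². φR_n = 0.75 × 469 × 706.86 × 6 × 1 = 1491.8 kN.
Bearing (6 mm plate, F_u = 450 MPa): end bolts L_c = 45 − 33/2 = 28.5, R_n = min(1.2×28.5×6×450, 2.4×30×6×450) = 92.34 kN/bolt; interior L_c = 105 − 33 = 72, R_n = 194.4 kN/bolt. φR_n = 0.75 × (2×92.34 + 4×194.4) = 721.7 kN.
Block shear: shear path 2×[45+2×105] = 2×255 mm, A_gv = 3060, A_nv = 2×(255 − 2.5×35)×6 = 2010 mm²; tension across gage: (92 − 1×35)×6 = 342 mm². R_n = min(0.6×450×2010, 0.6×345×3060) + 1.0×450×342 = min(542.7, 633.42) + 153.9 = 696.6 kN. φR_n = 0.75 × 696.6 = 522.5 kN.
Tension yield (gross): A_g = 236×6 = 1416 mm². φR_n = 0.90 × 345 × 1416 = 439.7 kN.
Governing: min(1491.8, 721.7, 522.5, 439.7) = 439.7 kN → gross-section yield.

439.7 kN (gross-section yield governs)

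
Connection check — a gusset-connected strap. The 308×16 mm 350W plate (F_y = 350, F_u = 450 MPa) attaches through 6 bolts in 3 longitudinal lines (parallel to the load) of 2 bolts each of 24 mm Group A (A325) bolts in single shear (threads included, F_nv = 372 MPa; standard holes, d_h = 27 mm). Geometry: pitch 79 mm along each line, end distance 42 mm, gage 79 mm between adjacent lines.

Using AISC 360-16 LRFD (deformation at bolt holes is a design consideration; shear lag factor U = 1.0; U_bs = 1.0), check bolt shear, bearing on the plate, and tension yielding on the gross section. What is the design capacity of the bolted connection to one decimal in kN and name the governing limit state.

Bolt shear: A_b = π(24)²/4 = 452.39 mm². φR_n = 0.75 × 372 × 452.39 × 6 × 1 = 757.3 kN.
Bearing (16 mm plate, F_u = 450 MPa): end bolts L_c = 42 − 27/2 = 28.5, R_n = min(1.2×28.5×16×450, 2.4×24×16×450) = 246.24 kN/bolt; interior L_c = 79 − 27 = 52, R_n = 414.72 kN/bolt. φR_n = 0.75 × (3×246.24 + 3×414.72) = 1487.2 kN.
Tension yield (gross): A_g = 308×16 = 4928 mm². φR_n = 0.90 × 350 × 4928 = 1552.3 kN.
Governing: min(757.3, 1487.2, 1552.3) = 757.3 kN → bolt shear.

757.3 kN (bolt shear governs)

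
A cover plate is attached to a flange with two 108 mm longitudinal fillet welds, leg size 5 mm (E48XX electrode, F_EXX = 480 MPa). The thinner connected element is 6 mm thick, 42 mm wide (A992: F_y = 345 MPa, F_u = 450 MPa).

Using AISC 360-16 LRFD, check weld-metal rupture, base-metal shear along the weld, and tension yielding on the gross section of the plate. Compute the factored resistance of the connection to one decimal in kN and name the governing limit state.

Weld metal: throat = 0.707×5 = 3.535 mm, L = 2×108 = 216 mm. φR_n = 0.75 × 0.6 × 480 × 3.535 × 216 = 164.9 kN.
Base metal shear (6 mm plate): yield φR_n = 1.0×0.6×345×6×216 = 268.3 kN; rupture φR_n = 0.75×0.6×450×6×216 = 262.4 kN; take 262.4 kN (rupture).
Tension yield (gross): A_g = 42×6 = 252 mm². φR_n = 0.90 × 345 × 252 = 78.2 kN.
Governing: min(164.9, 262.4, 78.2) = 78.2 kN → gross-section yield.

78.2 kN (gross-section yield governs)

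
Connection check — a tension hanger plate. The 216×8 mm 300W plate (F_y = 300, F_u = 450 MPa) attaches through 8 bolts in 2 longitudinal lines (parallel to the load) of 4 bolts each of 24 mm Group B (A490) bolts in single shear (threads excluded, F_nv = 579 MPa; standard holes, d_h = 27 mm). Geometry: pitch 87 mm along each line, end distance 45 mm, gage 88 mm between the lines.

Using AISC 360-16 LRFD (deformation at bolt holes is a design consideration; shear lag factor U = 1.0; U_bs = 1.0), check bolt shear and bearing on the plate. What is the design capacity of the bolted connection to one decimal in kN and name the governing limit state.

1137.2 kN (bearing governs)

Bolt shear: A_b = π(24)²/4 = 452.39 mm². φR_n = 0.75 × 579 × 452.39 × 8 × 1 = 1571.6 kN.
Bearing (8 mm plate, F_u = 450 MPa): end bolts L_c = 45 − 27/2 = 31.5, R_n = min(1.2×31.5×8×450, 2.4×24×8×450) = 136.08 kN/bolt; interior L_c = 87 − 27 = 60, R_n = 207.36 kN/bolt. φR_n = 0.75 × (2×136.08 + 6×207.36) = 1137.2 kN.
Governing: min(1571.6, 1137.2) = 1137.2 kN → bearing.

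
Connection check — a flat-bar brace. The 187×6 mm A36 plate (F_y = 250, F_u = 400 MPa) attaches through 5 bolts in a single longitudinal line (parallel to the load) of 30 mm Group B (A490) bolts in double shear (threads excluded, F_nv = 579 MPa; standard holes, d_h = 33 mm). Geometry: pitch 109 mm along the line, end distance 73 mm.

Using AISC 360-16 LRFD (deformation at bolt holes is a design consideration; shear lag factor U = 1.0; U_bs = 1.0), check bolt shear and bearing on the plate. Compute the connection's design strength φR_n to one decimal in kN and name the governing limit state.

Bolt shear: A_b = π(30)²/4 = 706.86 mm². φR_n = 0.75 × 579 × 706.86 × 5 × 2 = 3069.5 kN.
Bearing (6 mm plate, F_u = 400 MPa): end bolts L_c = 73 − 33/2 = 56.5, R_n = min(1.2×56.5×6×400, 2.4×30×6×400) = 162.72 kN/bolt; interior L_c = 109 − 33 = 76, R_n = 172.8 kN/bolt. φR_n = 0.75 × (1×162.72 + 4×172.8) = 640.4 kN.
Governing: min(3069.5, 640.4) = 640.4 kN → bearing.

640.4 kN (bearing governs)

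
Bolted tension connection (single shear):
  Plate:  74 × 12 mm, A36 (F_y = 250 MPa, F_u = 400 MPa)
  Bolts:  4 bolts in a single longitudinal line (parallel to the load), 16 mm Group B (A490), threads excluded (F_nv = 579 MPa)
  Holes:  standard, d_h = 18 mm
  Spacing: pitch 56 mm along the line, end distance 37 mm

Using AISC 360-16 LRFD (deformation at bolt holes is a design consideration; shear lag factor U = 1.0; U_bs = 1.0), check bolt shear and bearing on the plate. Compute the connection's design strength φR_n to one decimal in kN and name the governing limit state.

Bolt shear: A_b = π(16)²/4 = 201.06 mm². φR_n = 0.75 × 579 × 201.06 × 4 × 1 = 349.2 kN.
Bearing (12 mm plate, F_u = 400 MPa): end bolts L_c = 37 − 18/2 = 28, R_n = min(1.2×28×12×400, 2.4×16×12×400) = 161.28 kN/bolt; interior L_c = 56 − 18 = 38, R_n = 184.32 kN/bolt. φR_n = 0.75 × (1×161.28 + 3×184.32) = 535.7 kN.
Governing: min(349.2, 535.7) = 349.2 kN → bolt shear.

349.2 kN (bolt shear governs)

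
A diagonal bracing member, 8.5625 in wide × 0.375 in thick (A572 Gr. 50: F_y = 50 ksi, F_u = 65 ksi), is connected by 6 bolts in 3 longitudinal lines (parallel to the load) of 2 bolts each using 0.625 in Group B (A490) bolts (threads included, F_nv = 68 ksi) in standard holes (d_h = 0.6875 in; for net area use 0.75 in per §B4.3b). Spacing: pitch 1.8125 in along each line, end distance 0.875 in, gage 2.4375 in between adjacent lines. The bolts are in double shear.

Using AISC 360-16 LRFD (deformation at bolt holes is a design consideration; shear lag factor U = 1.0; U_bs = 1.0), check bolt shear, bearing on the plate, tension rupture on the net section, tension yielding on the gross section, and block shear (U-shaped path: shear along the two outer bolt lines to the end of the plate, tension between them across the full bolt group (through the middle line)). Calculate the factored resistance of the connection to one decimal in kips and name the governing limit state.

Bolt shear: A_b = π(0.625)²/4 = 0.3068 in². φR_n = 0.75 × 68 × 0.3068 × 6 × 2 = 187.8 kips.
Bearing (0.375 in plate, F_u = 65 ksi): end bolts L_c = 0.875 − 0.6875/2 = 0.53125, R_n = min(1.2×0.53125×0.375×65, 2.4×0.625×0.375×65) = 15.539 kips/bolt; interior L_c = 1.8125 − 0.6875 = 1.125, R_n = 32.906 kips/bolt. φR_n = 0.75 × (3×15.539 + 3×32.906) = 109.0 kips.
Tension rupture (net): A_n = (8.5625 − 3×0.75)×0.375 = 2.3672 in² (U = 1.0, A_e = A_n). φR_n = 0.75 × 65 × 2.3672 = 115.4 kips.
Tension yield (gross): A_g = 8.5625×0.375 = 3.2109 in². φR_n = 0.90 × 50 × 3.2109 = 144.5 kips.
Block shear: shear path 2×[0.875+1×1.8125] = 2×2.6875 in, A_gv = 2.0156, A_nv = 2×(2.6875 − 1.5×0.75)×0.375 = 1.1719 in²; tension across gage: (4.875 − 2×0.75)×0.375 = 1.2656 in². R_n = min(0.6×65×1.1719, 0.6×50×2.0156) + 1.0×65×1.2656 = min(45.704, 60.468) + 82.264 = 127.97 kips. φR_n = 0.75 × 127.97 = 96.0 kips.
Governing: min(187.8, 109.0, 115.4, 144.5, 96.0) = 96.0 kips → block shear.

96.0 kips (block shear governs)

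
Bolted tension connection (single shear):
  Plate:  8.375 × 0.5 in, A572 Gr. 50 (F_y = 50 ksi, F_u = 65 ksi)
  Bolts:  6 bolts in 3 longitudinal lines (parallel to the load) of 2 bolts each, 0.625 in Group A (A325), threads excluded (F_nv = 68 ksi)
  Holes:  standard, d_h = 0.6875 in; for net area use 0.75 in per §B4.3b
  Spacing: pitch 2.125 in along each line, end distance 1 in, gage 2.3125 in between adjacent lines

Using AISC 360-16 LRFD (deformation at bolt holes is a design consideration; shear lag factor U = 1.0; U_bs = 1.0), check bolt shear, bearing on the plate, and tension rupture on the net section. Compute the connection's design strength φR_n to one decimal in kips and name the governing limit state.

Bolt shear: A_b = π(0.625)²/4 = 0.3068 in². φR_n = 0.75 × 68 × 0.3068 × 6 × 1 = 93.9 kips.
Bearing (0.5 in plate, F_u = 65 ksi): end bolts L_c = 1 − 0.6875/2 = 0.65625, R_n = min(1.2×0.65625×0.5×65, 2.4×0.625×0.5×65) = 25.594 kips/bolt; interior L_c = 2.125 − 0.6875 = 1.4375, R_n = 48.75 kips/bolt. φR_n = 0.75 × (3×25.594 + 3×48.75) = 167.3 kips.
Tension rupture (net): A_n = (8.375 − 3×0.75)×0.5 = 3.0625 in² (U = 1.0, A_e = A_n). φR_n = 0.75 × 65 × 3.0625 = 149.3 kips.
Governing: min(93.9, 167.3, 149.3) = 93.9 kips → bolt shear.

93.9 kips (bolt shear governs)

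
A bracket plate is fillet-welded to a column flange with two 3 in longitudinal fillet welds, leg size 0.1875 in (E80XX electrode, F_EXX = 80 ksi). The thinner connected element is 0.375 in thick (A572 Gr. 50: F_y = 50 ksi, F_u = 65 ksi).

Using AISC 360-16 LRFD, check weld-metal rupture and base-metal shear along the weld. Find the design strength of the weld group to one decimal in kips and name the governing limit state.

28.6 kips (weld metal governs)

Weld metal: throat = 0.707×0.1875 = 0.13256 in, L = 2×3 = 6 in. φR_n = 0.75 × 0.6 × 80 × 0.13256 × 6 = 28.6 kips.
Base metal shear (0.375 in plate): yield φR_n = 1.0×0.6×50×0.375×6 = 67.5 kips; rupture φR_n = 0.75×0.6×65×0.375×6 = 65.8 kips; take 65.8 kips (rupture).
Governing: min(28.6, 65.8) = 28.6 kips → weld metal.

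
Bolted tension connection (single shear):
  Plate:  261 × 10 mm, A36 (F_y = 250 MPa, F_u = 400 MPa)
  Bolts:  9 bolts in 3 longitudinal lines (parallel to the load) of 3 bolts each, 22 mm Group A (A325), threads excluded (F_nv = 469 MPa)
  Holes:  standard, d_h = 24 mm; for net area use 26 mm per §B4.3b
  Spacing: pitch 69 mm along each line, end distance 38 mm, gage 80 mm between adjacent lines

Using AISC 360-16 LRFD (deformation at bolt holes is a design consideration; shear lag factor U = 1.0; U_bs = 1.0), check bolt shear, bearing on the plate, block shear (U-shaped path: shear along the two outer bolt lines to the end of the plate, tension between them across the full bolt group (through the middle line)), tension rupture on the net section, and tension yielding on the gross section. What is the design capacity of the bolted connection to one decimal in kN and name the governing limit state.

549.0 kN (net-section rupture governs)

Bolt shear: A_b = π(22)²/4 = 380.13 mm². φR_n = 0.75 × 469 × 380.13 × 9 × 1 = 1203.4 kN.
Bearing (10 mm plate, F_u = 400 MPa): end bolts L_c = 38 − 24/2 = 26, R_n = min(1.2×26×10×400, 2.4×22×10×400) = 124.8 kN/bolt; interior L_c = 69 − 24 = 45, R_n = 211.2 kN/bolt. φR_n = 0.75 × (3×124.8 + 6×211.2) = 1231.2 kN.
Block shear: shear path 2×[38+2×69] = 2×176 mm, A_gv = 3520, A_nv = 2×(176 − 2.5×26)×10 = 2220 mm²; tension across gage: (160 − 2×26)×10 = 1080 mm². R_n = min(0.6×400×2220, 0.6×250×3520) + 1.0×400×1080 = min(532.8, 528) + 432 = 960 kN. φR_n = 0.75 × 960 = 720.0 kN.
Tension rupture (net): A_n = (261 − 3×26)×10 = 1830 mm² (U = 1.0, A_e = A_n). φR_n = 0.75 × 400 × 1830 = 549.0 kN.
Tension yield (gross): A_g = 261×10 = 2610 mm². φR_n = 0.90 × 250 × 2610 = 587.3 kN.
Governing: min(1203.4, 1231.2, 720.0, 549.0, 587.3) = 549.0 kN → net-section rupture.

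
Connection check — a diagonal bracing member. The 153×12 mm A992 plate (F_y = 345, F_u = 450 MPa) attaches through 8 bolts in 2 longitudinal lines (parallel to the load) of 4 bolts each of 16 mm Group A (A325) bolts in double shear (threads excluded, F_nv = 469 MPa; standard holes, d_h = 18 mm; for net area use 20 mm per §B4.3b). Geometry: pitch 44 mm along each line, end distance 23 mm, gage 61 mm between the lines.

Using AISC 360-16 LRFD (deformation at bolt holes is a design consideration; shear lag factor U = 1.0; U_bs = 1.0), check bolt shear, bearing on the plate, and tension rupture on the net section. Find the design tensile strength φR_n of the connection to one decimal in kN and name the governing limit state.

457.7 kN (net-section rupture governs)

Bolt shear: A_b = π(16)²/4 = 201.06 mm². φR_n = 0.75 × 469 × 201.06 × 8 × 2 = 1131.6 kN.
Bearing (12 mm plate, F_u = 450 MPa): end bolts L_c = 23 − 18/2 = 14, R_n = min(1.2×14×12×450, 2.4×16×12×450) = 90.72 kN/bolt; interior L_c = 44 − 18 = 26, R_n = 168.48 kN/bolt. φR_n = 0.75 × (2×90.72 + 6×168.48) = 894.2 kN.
Tension rupture (net): A_n = (153 − 2×20)×12 = 1356 mm² (U = 1.0, A_e = A_n). φR_n = 0.75 × 450 × 1356 = 457.7 kN.
Governing: min(1131.6, 894.2, 457.7) = 457.7 kN → net-section rupture.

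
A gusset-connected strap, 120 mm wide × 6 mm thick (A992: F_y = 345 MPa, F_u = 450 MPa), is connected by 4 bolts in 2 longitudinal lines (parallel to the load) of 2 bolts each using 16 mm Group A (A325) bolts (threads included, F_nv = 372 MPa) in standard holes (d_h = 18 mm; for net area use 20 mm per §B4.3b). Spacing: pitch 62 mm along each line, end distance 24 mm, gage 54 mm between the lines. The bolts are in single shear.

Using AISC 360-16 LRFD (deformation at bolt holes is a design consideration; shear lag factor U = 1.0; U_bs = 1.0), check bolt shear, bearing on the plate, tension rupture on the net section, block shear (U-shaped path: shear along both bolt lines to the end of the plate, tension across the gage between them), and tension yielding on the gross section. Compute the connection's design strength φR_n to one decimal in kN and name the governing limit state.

Bolt shear: A_b = π(16)²/4 = 201.06 mm². φR_n = 0.75 × 372 × 201.06 × 4 × 1 = 224.4 kN.
Bearing (6 mm plate, F_u = 450 MPa): end bolts L_c = 24 − 18/2 = 15, R_n = min(1.2×15×6×450, 2.4×16×6×450) = 48.6 kN/bolt; interior L_c = 62 − 18 = 44, R_n = 103.68 kN/bolt. φR_n = 0.75 × (2×48.6 + 2×103.68) = 228.4 kN.
Tension rupture (net): A_n = (120 − 2×20)×6 = 480 mm² (U = 1.0, A_e = A_n). φR_n = 0.75 × 450 × 480 = 162.0 kN.
Block shear: shear path 2×[24+1×62] = 2×86 mm, A_gv = 1032, A_nv = 2×(86 − 1.5×20)×6 = 672 mm²; tension across gage: (54 − 1×20)×6 = 204 mm². R_n = min(0.6×450×672, 0.6×345×1032) + 1.0×450×204 = min(181.44, 213.62) + 91.8 = 273.24 kN. φR_n = 0.75 × 273.24 = 204.9 kN.
Tension yield (gross): A_g = 120×6 = 720 mm². φR_n = 0.90 × 345 × 720 = 223.6 kN.
Governing: min(224.4, 228.4, 162.0, 204.9, 223.6) = 162.0 kN → net-section rupture.

162.0 kN (net-section rupture governs)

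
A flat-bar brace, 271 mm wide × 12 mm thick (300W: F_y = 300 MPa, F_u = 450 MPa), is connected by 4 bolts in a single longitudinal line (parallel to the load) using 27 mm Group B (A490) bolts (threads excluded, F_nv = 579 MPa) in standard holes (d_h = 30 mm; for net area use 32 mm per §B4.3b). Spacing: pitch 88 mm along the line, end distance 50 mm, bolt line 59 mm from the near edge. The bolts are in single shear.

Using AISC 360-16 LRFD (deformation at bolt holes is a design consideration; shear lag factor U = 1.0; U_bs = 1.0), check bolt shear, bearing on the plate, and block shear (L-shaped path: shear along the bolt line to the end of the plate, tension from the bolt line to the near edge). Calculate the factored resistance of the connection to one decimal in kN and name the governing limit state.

Bolt shear: A_b = π(27)²/4 = 572.56 mm². φR_n = 0.75 × 579 × 572.56 × 4 × 1 = 994.5 kN.
Bearing (12 mm plate, F_u = 450 MPa): end bolts L_c = 50 − 30/2 = 35, R_n = min(1.2×35×12×450, 2.4×27×12×450) = 226.8 kN/bolt; interior L_c = 88 − 30 = 58, R_n = 349.92 kN/bolt. φR_n = 0.75 × (1×226.8 + 3×349.92) = 957.4 kN.
Block shear: shear path 1×[50+3×88] = 1×314 mm, A_gv = 3768, A_nv = 1×(314 − 3.5×32)×12 = 2424 mm²; tension to near edge: (59 − 0.5×32)×12 = 516 mm². R_n = min(0.6×450×2424, 0.6×300×3768) + 1.0×450×516 = min(654.48, 678.24) + 232.2 = 886.68 kN. φR_n = 0.75 × 886.68 = 665.0 kN.
Governing: min(994.5, 957.4, 665.0) = 665.0 kN → block shear.

665.0 kN (block shear governs)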